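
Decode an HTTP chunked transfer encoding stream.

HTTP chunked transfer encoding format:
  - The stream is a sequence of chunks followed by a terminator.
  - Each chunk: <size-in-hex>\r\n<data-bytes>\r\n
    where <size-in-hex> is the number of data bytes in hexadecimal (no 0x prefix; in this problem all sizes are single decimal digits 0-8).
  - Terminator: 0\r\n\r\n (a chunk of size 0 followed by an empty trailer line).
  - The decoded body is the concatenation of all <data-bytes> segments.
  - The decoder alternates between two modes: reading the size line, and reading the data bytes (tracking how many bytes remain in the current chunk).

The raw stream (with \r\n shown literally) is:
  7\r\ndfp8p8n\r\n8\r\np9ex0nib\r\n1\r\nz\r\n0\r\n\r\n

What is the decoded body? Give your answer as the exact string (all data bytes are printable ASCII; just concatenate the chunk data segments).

Answer: dfp8p8np9ex0nibz

Derivation:
Chunk 1: stream[0..1]='7' size=0x7=7, data at stream[3..10]='dfp8p8n' -> body[0..7], body so far='dfp8p8n'
Chunk 2: stream[12..13]='8' size=0x8=8, data at stream[15..23]='p9ex0nib' -> body[7..15], body so far='dfp8p8np9ex0nib'
Chunk 3: stream[25..26]='1' size=0x1=1, data at stream[28..29]='z' -> body[15..16], body so far='dfp8p8np9ex0nibz'
Chunk 4: stream[31..32]='0' size=0 (terminator). Final body='dfp8p8np9ex0nibz' (16 bytes)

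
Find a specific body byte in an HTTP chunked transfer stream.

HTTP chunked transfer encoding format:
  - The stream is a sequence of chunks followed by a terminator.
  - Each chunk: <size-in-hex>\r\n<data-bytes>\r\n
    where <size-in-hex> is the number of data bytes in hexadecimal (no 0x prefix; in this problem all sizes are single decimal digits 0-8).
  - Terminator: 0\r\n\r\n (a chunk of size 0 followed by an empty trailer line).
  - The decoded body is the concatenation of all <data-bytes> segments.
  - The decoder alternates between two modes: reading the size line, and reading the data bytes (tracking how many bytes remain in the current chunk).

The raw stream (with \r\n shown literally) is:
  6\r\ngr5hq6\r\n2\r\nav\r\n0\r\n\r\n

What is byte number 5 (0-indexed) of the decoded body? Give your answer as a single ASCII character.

Chunk 1: stream[0..1]='6' size=0x6=6, data at stream[3..9]='gr5hq6' -> body[0..6], body so far='gr5hq6'
Chunk 2: stream[11..12]='2' size=0x2=2, data at stream[14..16]='av' -> body[6..8], body so far='gr5hq6av'
Chunk 3: stream[18..19]='0' size=0 (terminator). Final body='gr5hq6av' (8 bytes)
Body byte 5 = '6'

Answer: 6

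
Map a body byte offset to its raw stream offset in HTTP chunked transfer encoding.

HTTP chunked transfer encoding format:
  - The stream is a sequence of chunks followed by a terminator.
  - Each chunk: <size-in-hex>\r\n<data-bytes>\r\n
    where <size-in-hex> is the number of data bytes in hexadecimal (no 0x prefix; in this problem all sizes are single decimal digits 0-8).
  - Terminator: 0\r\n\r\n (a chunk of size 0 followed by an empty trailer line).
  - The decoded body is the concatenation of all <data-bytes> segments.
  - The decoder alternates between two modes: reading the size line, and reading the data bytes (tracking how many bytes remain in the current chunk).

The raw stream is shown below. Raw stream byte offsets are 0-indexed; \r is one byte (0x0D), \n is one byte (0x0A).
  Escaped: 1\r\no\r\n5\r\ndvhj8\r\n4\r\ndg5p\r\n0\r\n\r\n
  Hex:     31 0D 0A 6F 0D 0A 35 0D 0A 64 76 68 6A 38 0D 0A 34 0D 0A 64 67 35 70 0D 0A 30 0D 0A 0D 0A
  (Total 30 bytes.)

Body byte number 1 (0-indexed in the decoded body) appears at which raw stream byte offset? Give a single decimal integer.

Answer: 9

Derivation:
Chunk 1: stream[0..1]='1' size=0x1=1, data at stream[3..4]='o' -> body[0..1], body so far='o'
Chunk 2: stream[6..7]='5' size=0x5=5, data at stream[9..14]='dvhj8' -> body[1..6], body so far='odvhj8'
Chunk 3: stream[16..17]='4' size=0x4=4, data at stream[19..23]='dg5p' -> body[6..10], body so far='odvhj8dg5p'
Chunk 4: stream[25..26]='0' size=0 (terminator). Final body='odvhj8dg5p' (10 bytes)
Body byte 1 at stream offset 9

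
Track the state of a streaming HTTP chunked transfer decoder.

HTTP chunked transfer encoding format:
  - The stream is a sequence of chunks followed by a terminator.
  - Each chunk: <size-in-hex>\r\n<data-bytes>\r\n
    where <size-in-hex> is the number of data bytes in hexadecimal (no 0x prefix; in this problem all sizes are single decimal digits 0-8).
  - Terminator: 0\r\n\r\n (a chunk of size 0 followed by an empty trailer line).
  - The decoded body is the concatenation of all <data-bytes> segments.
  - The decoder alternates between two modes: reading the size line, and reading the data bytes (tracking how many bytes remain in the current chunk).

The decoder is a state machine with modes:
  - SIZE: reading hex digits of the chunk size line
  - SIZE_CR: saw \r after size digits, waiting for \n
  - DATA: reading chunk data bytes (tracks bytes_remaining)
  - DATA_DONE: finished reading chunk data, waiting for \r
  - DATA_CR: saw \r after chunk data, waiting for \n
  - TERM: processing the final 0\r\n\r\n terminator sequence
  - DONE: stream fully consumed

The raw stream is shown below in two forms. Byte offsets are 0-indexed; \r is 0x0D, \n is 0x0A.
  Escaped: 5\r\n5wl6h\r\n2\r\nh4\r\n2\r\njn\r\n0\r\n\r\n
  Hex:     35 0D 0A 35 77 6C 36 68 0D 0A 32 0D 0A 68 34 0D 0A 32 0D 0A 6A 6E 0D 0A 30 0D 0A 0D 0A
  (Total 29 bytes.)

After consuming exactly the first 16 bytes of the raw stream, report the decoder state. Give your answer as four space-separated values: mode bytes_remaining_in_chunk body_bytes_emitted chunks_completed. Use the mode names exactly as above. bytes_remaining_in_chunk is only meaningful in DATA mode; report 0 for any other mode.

Byte 0 = '5': mode=SIZE remaining=0 emitted=0 chunks_done=0
Byte 1 = 0x0D: mode=SIZE_CR remaining=0 emitted=0 chunks_done=0
Byte 2 = 0x0A: mode=DATA remaining=5 emitted=0 chunks_done=0
Byte 3 = '5': mode=DATA remaining=4 emitted=1 chunks_done=0
Byte 4 = 'w': mode=DATA remaining=3 emitted=2 chunks_done=0
Byte 5 = 'l': mode=DATA remaining=2 emitted=3 chunks_done=0
Byte 6 = '6': mode=DATA remaining=1 emitted=4 chunks_done=0
Byte 7 = 'h': mode=DATA_DONE remaining=0 emitted=5 chunks_done=0
Byte 8 = 0x0D: mode=DATA_CR remaining=0 emitted=5 chunks_done=0
Byte 9 = 0x0A: mode=SIZE remaining=0 emitted=5 chunks_done=1
Byte 10 = '2': mode=SIZE remaining=0 emitted=5 chunks_done=1
Byte 11 = 0x0D: mode=SIZE_CR remaining=0 emitted=5 chunks_done=1
Byte 12 = 0x0A: mode=DATA remaining=2 emitted=5 chunks_done=1
Byte 13 = 'h': mode=DATA remaining=1 emitted=6 chunks_done=1
Byte 14 = '4': mode=DATA_DONE remaining=0 emitted=7 chunks_done=1
Byte 15 = 0x0D: mode=DATA_CR remaining=0 emitted=7 chunks_done=1

Answer: DATA_CR 0 7 1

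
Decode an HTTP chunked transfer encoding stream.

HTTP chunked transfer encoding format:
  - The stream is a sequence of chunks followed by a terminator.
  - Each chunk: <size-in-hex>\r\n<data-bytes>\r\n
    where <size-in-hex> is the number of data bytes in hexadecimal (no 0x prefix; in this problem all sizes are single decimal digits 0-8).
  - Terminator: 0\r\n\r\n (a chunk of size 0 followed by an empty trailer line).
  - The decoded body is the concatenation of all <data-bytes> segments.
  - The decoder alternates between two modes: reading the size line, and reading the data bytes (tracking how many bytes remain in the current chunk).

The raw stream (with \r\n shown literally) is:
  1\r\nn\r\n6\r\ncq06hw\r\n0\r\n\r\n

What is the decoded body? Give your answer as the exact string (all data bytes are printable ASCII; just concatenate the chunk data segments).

Answer: ncq06hw

Derivation:
Chunk 1: stream[0..1]='1' size=0x1=1, data at stream[3..4]='n' -> body[0..1], body so far='n'
Chunk 2: stream[6..7]='6' size=0x6=6, data at stream[9..15]='cq06hw' -> body[1..7], body so far='ncq06hw'
Chunk 3: stream[17..18]='0' size=0 (terminator). Final body='ncq06hw' (7 bytes)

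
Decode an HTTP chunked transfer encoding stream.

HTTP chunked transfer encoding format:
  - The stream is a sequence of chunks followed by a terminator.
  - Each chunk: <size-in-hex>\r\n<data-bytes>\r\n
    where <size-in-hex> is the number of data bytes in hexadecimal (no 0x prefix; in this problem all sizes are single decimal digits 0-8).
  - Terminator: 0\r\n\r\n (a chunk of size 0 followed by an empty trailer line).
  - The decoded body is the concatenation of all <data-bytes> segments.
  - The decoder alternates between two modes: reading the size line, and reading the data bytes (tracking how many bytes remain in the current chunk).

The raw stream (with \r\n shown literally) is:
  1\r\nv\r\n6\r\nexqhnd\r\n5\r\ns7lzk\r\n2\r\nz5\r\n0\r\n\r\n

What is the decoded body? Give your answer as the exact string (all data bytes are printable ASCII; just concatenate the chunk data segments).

Answer: vexqhnds7lzkz5

Derivation:
Chunk 1: stream[0..1]='1' size=0x1=1, data at stream[3..4]='v' -> body[0..1], body so far='v'
Chunk 2: stream[6..7]='6' size=0x6=6, data at stream[9..15]='exqhnd' -> body[1..7], body so far='vexqhnd'
Chunk 3: stream[17..18]='5' size=0x5=5, data at stream[20..25]='s7lzk' -> body[7..12], body so far='vexqhnds7lzk'
Chunk 4: stream[27..28]='2' size=0x2=2, data at stream[30..32]='z5' -> body[12..14], body so far='vexqhnds7lzkz5'
Chunk 5: stream[34..35]='0' size=0 (terminator). Final body='vexqhnds7lzkz5' (14 bytes)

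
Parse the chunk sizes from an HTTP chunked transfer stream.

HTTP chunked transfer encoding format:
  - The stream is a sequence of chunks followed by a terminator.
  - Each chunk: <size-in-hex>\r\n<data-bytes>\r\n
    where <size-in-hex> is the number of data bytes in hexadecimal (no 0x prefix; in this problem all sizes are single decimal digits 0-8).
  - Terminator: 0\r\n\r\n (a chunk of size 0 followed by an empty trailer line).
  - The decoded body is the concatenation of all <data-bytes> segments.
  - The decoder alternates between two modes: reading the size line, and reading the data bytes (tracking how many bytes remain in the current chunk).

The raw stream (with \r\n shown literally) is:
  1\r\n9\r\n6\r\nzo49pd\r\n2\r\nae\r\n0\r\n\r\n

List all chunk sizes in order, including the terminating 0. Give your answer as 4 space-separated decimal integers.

Chunk 1: stream[0..1]='1' size=0x1=1, data at stream[3..4]='9' -> body[0..1], body so far='9'
Chunk 2: stream[6..7]='6' size=0x6=6, data at stream[9..15]='zo49pd' -> body[1..7], body so far='9zo49pd'
Chunk 3: stream[17..18]='2' size=0x2=2, data at stream[20..22]='ae' -> body[7..9], body so far='9zo49pdae'
Chunk 4: stream[24..25]='0' size=0 (terminator). Final body='9zo49pdae' (9 bytes)

Answer: 1 6 2 0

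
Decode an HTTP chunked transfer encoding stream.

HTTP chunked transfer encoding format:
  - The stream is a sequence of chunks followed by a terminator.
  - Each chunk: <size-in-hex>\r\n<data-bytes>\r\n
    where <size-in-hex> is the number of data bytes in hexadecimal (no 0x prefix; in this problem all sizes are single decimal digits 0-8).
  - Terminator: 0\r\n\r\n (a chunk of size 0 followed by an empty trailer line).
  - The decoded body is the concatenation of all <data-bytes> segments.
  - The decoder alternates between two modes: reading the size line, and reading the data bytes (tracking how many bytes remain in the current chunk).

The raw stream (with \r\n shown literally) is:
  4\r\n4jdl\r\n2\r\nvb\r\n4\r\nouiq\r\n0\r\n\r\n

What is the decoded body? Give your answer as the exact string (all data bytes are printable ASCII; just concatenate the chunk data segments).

Chunk 1: stream[0..1]='4' size=0x4=4, data at stream[3..7]='4jdl' -> body[0..4], body so far='4jdl'
Chunk 2: stream[9..10]='2' size=0x2=2, data at stream[12..14]='vb' -> body[4..6], body so far='4jdlvb'
Chunk 3: stream[16..17]='4' size=0x4=4, data at stream[19..23]='ouiq' -> body[6..10], body so far='4jdlvbouiq'
Chunk 4: stream[25..26]='0' size=0 (terminator). Final body='4jdlvbouiq' (10 bytes)

Answer: 4jdlvbouiq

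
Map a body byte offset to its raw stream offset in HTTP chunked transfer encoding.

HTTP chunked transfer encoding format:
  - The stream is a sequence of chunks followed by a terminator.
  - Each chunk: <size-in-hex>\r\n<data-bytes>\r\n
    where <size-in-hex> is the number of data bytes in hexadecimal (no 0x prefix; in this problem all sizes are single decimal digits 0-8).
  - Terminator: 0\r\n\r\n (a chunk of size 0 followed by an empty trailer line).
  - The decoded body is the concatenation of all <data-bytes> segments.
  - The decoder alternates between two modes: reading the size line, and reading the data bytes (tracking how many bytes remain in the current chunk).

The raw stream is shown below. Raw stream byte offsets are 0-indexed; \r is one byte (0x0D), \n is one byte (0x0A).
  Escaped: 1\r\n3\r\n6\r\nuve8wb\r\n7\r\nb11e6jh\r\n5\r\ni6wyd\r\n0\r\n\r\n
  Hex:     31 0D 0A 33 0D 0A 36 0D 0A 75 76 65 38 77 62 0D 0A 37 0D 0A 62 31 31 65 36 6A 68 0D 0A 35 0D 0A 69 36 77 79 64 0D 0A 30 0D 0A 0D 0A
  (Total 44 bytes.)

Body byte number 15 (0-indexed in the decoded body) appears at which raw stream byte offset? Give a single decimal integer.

Answer: 33

Derivation:
Chunk 1: stream[0..1]='1' size=0x1=1, data at stream[3..4]='3' -> body[0..1], body so far='3'
Chunk 2: stream[6..7]='6' size=0x6=6, data at stream[9..15]='uve8wb' -> body[1..7], body so far='3uve8wb'
Chunk 3: stream[17..18]='7' size=0x7=7, data at stream[20..27]='b11e6jh' -> body[7..14], body so far='3uve8wbb11e6jh'
Chunk 4: stream[29..30]='5' size=0x5=5, data at stream[32..37]='i6wyd' -> body[14..19], body so far='3uve8wbb11e6jhi6wyd'
Chunk 5: stream[39..40]='0' size=0 (terminator). Final body='3uve8wbb11e6jhi6wyd' (19 bytes)
Body byte 15 at stream offset 33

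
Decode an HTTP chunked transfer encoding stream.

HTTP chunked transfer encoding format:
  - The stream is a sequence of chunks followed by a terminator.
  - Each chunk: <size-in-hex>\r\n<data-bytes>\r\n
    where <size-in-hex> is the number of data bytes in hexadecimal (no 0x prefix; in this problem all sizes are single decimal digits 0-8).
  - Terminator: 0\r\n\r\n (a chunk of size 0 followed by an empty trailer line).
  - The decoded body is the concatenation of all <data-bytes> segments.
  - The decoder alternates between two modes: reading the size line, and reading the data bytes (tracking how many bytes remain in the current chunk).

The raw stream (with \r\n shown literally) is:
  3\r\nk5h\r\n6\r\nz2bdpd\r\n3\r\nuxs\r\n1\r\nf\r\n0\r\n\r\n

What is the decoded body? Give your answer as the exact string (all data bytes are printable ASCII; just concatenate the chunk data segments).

Chunk 1: stream[0..1]='3' size=0x3=3, data at stream[3..6]='k5h' -> body[0..3], body so far='k5h'
Chunk 2: stream[8..9]='6' size=0x6=6, data at stream[11..17]='z2bdpd' -> body[3..9], body so far='k5hz2bdpd'
Chunk 3: stream[19..20]='3' size=0x3=3, data at stream[22..25]='uxs' -> body[9..12], body so far='k5hz2bdpduxs'
Chunk 4: stream[27..28]='1' size=0x1=1, data at stream[30..31]='f' -> body[12..13], body so far='k5hz2bdpduxsf'
Chunk 5: stream[33..34]='0' size=0 (terminator). Final body='k5hz2bdpduxsf' (13 bytes)

Answer: k5hz2bdpduxsf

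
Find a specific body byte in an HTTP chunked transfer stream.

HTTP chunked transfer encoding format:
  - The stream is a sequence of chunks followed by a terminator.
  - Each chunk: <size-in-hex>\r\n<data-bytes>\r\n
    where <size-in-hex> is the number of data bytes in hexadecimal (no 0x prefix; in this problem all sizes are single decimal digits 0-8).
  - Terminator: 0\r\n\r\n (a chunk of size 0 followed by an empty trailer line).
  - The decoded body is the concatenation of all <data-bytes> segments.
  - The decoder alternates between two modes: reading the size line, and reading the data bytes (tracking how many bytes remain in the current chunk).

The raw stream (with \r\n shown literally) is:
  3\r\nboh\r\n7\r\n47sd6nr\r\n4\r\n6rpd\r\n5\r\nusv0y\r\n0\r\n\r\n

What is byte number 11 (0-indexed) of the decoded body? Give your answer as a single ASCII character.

Answer: r

Derivation:
Chunk 1: stream[0..1]='3' size=0x3=3, data at stream[3..6]='boh' -> body[0..3], body so far='boh'
Chunk 2: stream[8..9]='7' size=0x7=7, data at stream[11..18]='47sd6nr' -> body[3..10], body so far='boh47sd6nr'
Chunk 3: stream[20..21]='4' size=0x4=4, data at stream[23..27]='6rpd' -> body[10..14], body so far='boh47sd6nr6rpd'
Chunk 4: stream[29..30]='5' size=0x5=5, data at stream[32..37]='usv0y' -> body[14..19], body so far='boh47sd6nr6rpdusv0y'
Chunk 5: stream[39..40]='0' size=0 (terminator). Final body='boh47sd6nr6rpdusv0y' (19 bytes)
Body byte 11 = 'r'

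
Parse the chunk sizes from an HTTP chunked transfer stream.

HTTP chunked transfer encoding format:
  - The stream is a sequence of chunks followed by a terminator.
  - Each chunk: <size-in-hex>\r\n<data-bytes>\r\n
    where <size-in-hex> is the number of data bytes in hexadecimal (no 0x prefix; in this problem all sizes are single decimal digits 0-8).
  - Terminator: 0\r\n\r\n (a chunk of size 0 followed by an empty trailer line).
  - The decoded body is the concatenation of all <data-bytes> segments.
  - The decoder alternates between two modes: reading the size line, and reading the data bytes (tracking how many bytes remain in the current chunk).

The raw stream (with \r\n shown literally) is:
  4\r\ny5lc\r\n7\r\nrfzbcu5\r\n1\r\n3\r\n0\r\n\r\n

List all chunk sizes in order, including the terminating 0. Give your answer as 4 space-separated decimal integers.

Chunk 1: stream[0..1]='4' size=0x4=4, data at stream[3..7]='y5lc' -> body[0..4], body so far='y5lc'
Chunk 2: stream[9..10]='7' size=0x7=7, data at stream[12..19]='rfzbcu5' -> body[4..11], body so far='y5lcrfzbcu5'
Chunk 3: stream[21..22]='1' size=0x1=1, data at stream[24..25]='3' -> body[11..12], body so far='y5lcrfzbcu53'
Chunk 4: stream[27..28]='0' size=0 (terminator). Final body='y5lcrfzbcu53' (12 bytes)

Answer: 4 7 1 0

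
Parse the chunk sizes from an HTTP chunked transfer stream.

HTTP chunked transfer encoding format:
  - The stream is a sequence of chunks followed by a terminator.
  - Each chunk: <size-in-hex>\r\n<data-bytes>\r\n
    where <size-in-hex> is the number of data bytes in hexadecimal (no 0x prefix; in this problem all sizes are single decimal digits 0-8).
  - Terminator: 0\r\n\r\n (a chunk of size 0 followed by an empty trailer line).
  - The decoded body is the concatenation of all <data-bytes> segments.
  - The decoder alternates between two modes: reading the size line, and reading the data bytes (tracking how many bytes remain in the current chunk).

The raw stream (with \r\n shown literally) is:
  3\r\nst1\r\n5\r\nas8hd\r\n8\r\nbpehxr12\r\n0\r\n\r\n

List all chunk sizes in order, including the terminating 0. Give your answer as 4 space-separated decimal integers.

Chunk 1: stream[0..1]='3' size=0x3=3, data at stream[3..6]='st1' -> body[0..3], body so far='st1'
Chunk 2: stream[8..9]='5' size=0x5=5, data at stream[11..16]='as8hd' -> body[3..8], body so far='st1as8hd'
Chunk 3: stream[18..19]='8' size=0x8=8, data at stream[21..29]='bpehxr12' -> body[8..16], body so far='st1as8hdbpehxr12'
Chunk 4: stream[31..32]='0' size=0 (terminator). Final body='st1as8hdbpehxr12' (16 bytes)

Answer: 3 5 8 0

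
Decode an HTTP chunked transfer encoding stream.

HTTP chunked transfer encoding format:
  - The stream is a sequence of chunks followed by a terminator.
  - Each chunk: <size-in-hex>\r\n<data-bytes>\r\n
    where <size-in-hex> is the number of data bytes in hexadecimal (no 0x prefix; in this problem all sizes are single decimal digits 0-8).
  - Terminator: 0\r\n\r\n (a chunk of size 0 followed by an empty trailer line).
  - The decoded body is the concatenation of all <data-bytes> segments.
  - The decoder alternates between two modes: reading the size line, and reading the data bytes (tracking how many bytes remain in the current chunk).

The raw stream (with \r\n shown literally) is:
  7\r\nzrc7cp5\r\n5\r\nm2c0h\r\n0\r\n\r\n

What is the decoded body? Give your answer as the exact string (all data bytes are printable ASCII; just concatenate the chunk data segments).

Chunk 1: stream[0..1]='7' size=0x7=7, data at stream[3..10]='zrc7cp5' -> body[0..7], body so far='zrc7cp5'
Chunk 2: stream[12..13]='5' size=0x5=5, data at stream[15..20]='m2c0h' -> body[7..12], body so far='zrc7cp5m2c0h'
Chunk 3: stream[22..23]='0' size=0 (terminator). Final body='zrc7cp5m2c0h' (12 bytes)

Answer: zrc7cp5m2c0h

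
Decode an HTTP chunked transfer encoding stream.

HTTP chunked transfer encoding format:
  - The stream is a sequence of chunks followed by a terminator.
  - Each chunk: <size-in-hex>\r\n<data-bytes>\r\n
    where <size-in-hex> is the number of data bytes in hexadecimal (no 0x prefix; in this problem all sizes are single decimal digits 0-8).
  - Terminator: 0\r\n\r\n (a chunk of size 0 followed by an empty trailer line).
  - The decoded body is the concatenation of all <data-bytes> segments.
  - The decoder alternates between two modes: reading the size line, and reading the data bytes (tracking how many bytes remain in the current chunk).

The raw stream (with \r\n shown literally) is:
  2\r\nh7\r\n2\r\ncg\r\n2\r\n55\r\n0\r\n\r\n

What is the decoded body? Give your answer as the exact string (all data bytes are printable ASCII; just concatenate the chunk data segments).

Answer: h7cg55

Derivation:
Chunk 1: stream[0..1]='2' size=0x2=2, data at stream[3..5]='h7' -> body[0..2], body so far='h7'
Chunk 2: stream[7..8]='2' size=0x2=2, data at stream[10..12]='cg' -> body[2..4], body so far='h7cg'
Chunk 3: stream[14..15]='2' size=0x2=2, data at stream[17..19]='55' -> body[4..6], body so far='h7cg55'
Chunk 4: stream[21..22]='0' size=0 (terminator). Final body='h7cg55' (6 bytes)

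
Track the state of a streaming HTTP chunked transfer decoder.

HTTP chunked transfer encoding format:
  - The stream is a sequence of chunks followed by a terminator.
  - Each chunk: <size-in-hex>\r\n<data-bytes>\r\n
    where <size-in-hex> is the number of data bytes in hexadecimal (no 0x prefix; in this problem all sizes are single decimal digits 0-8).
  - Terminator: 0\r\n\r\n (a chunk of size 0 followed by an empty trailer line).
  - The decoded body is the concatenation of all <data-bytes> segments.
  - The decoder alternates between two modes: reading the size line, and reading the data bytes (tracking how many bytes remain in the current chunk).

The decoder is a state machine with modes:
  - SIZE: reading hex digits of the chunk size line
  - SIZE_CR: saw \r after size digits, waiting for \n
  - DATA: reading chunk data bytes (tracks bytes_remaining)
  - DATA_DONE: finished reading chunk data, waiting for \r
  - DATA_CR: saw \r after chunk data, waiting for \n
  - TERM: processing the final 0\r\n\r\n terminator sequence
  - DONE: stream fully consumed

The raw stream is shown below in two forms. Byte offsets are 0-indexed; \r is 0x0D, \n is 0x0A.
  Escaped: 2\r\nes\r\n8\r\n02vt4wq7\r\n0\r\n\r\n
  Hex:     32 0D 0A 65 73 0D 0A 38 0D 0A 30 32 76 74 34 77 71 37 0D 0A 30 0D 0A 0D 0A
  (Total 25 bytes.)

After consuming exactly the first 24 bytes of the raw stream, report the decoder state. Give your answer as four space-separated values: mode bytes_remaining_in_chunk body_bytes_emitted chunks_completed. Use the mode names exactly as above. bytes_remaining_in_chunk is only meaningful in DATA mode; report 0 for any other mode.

Answer: TERM 0 10 2

Derivation:
Byte 0 = '2': mode=SIZE remaining=0 emitted=0 chunks_done=0
Byte 1 = 0x0D: mode=SIZE_CR remaining=0 emitted=0 chunks_done=0
Byte 2 = 0x0A: mode=DATA remaining=2 emitted=0 chunks_done=0
Byte 3 = 'e': mode=DATA remaining=1 emitted=1 chunks_done=0
Byte 4 = 's': mode=DATA_DONE remaining=0 emitted=2 chunks_done=0
Byte 5 = 0x0D: mode=DATA_CR remaining=0 emitted=2 chunks_done=0
Byte 6 = 0x0A: mode=SIZE remaining=0 emitted=2 chunks_done=1
Byte 7 = '8': mode=SIZE remaining=0 emitted=2 chunks_done=1
Byte 8 = 0x0D: mode=SIZE_CR remaining=0 emitted=2 chunks_done=1
Byte 9 = 0x0A: mode=DATA remaining=8 emitted=2 chunks_done=1
Byte 10 = '0': mode=DATA remaining=7 emitted=3 chunks_done=1
Byte 11 = '2': mode=DATA remaining=6 emitted=4 chunks_done=1
Byte 12 = 'v': mode=DATA remaining=5 emitted=5 chunks_done=1
Byte 13 = 't': mode=DATA remaining=4 emitted=6 chunks_done=1
Byte 14 = '4': mode=DATA remaining=3 emitted=7 chunks_done=1
Byte 15 = 'w': mode=DATA remaining=2 emitted=8 chunks_done=1
Byte 16 = 'q': mode=DATA remaining=1 emitted=9 chunks_done=1
Byte 17 = '7': mode=DATA_DONE remaining=0 emitted=10 chunks_done=1
Byte 18 = 0x0D: mode=DATA_CR remaining=0 emitted=10 chunks_done=1
Byte 19 = 0x0A: mode=SIZE remaining=0 emitted=10 chunks_done=2
Byte 20 = '0': mode=SIZE remaining=0 emitted=10 chunks_done=2
Byte 21 = 0x0D: mode=SIZE_CR remaining=0 emitted=10 chunks_done=2
Byte 22 = 0x0A: mode=TERM remaining=0 emitted=10 chunks_done=2
Byte 23 = 0x0D: mode=TERM remaining=0 emitted=10 chunks_done=2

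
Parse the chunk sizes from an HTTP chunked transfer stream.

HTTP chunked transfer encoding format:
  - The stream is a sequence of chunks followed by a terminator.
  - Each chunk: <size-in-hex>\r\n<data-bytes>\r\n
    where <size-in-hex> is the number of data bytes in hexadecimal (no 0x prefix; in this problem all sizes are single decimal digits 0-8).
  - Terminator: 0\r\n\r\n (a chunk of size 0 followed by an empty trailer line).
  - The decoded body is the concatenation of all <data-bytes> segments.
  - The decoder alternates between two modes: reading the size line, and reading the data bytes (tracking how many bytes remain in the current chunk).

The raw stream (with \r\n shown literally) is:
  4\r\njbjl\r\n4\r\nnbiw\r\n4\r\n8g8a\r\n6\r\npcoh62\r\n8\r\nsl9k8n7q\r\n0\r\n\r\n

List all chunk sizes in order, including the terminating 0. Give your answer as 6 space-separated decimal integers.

Chunk 1: stream[0..1]='4' size=0x4=4, data at stream[3..7]='jbjl' -> body[0..4], body so far='jbjl'
Chunk 2: stream[9..10]='4' size=0x4=4, data at stream[12..16]='nbiw' -> body[4..8], body so far='jbjlnbiw'
Chunk 3: stream[18..19]='4' size=0x4=4, data at stream[21..25]='8g8a' -> body[8..12], body so far='jbjlnbiw8g8a'
Chunk 4: stream[27..28]='6' size=0x6=6, data at stream[30..36]='pcoh62' -> body[12..18], body so far='jbjlnbiw8g8apcoh62'
Chunk 5: stream[38..39]='8' size=0x8=8, data at stream[41..49]='sl9k8n7q' -> body[18..26], body so far='jbjlnbiw8g8apcoh62sl9k8n7q'
Chunk 6: stream[51..52]='0' size=0 (terminator). Final body='jbjlnbiw8g8apcoh62sl9k8n7q' (26 bytes)

Answer: 4 4 4 6 8 0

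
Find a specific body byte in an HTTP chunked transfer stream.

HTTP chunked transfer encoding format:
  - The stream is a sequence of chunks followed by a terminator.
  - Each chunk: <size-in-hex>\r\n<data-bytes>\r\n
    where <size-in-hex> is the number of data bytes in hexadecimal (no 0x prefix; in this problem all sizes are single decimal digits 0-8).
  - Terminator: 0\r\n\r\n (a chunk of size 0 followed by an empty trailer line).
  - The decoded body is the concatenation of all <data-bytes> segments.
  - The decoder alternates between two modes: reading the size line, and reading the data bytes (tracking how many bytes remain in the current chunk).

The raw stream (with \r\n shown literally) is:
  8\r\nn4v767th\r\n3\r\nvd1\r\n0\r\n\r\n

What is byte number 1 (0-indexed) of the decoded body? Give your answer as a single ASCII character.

Answer: 4

Derivation:
Chunk 1: stream[0..1]='8' size=0x8=8, data at stream[3..11]='n4v767th' -> body[0..8], body so far='n4v767th'
Chunk 2: stream[13..14]='3' size=0x3=3, data at stream[16..19]='vd1' -> body[8..11], body so far='n4v767thvd1'
Chunk 3: stream[21..22]='0' size=0 (terminator). Final body='n4v767thvd1' (11 bytes)
Body byte 1 = '4'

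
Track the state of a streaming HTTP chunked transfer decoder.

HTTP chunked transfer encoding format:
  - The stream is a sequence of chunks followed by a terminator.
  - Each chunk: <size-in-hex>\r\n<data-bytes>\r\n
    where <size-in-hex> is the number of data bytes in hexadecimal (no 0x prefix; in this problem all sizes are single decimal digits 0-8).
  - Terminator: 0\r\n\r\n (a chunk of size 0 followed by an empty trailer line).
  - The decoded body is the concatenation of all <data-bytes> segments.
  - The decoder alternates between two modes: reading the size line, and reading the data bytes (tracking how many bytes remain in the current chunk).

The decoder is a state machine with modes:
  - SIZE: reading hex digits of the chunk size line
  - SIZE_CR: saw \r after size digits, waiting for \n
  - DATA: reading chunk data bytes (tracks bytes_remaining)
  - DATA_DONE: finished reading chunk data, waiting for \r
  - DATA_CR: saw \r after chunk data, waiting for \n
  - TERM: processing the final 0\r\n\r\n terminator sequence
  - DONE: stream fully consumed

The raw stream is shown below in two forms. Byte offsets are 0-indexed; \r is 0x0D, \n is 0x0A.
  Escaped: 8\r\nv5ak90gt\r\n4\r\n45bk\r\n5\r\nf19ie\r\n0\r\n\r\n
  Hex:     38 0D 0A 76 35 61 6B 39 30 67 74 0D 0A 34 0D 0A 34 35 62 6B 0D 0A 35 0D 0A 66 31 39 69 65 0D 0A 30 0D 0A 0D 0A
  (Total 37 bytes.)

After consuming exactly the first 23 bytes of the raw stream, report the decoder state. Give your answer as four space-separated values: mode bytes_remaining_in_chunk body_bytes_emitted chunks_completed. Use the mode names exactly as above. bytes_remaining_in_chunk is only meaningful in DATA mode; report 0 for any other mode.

Byte 0 = '8': mode=SIZE remaining=0 emitted=0 chunks_done=0
Byte 1 = 0x0D: mode=SIZE_CR remaining=0 emitted=0 chunks_done=0
Byte 2 = 0x0A: mode=DATA remaining=8 emitted=0 chunks_done=0
Byte 3 = 'v': mode=DATA remaining=7 emitted=1 chunks_done=0
Byte 4 = '5': mode=DATA remaining=6 emitted=2 chunks_done=0
Byte 5 = 'a': mode=DATA remaining=5 emitted=3 chunks_done=0
Byte 6 = 'k': mode=DATA remaining=4 emitted=4 chunks_done=0
Byte 7 = '9': mode=DATA remaining=3 emitted=5 chunks_done=0
Byte 8 = '0': mode=DATA remaining=2 emitted=6 chunks_done=0
Byte 9 = 'g': mode=DATA remaining=1 emitted=7 chunks_done=0
Byte 10 = 't': mode=DATA_DONE remaining=0 emitted=8 chunks_done=0
Byte 11 = 0x0D: mode=DATA_CR remaining=0 emitted=8 chunks_done=0
Byte 12 = 0x0A: mode=SIZE remaining=0 emitted=8 chunks_done=1
Byte 13 = '4': mode=SIZE remaining=0 emitted=8 chunks_done=1
Byte 14 = 0x0D: mode=SIZE_CR remaining=0 emitted=8 chunks_done=1
Byte 15 = 0x0A: mode=DATA remaining=4 emitted=8 chunks_done=1
Byte 16 = '4': mode=DATA remaining=3 emitted=9 chunks_done=1
Byte 17 = '5': mode=DATA remaining=2 emitted=10 chunks_done=1
Byte 18 = 'b': mode=DATA remaining=1 emitted=11 chunks_done=1
Byte 19 = 'k': mode=DATA_DONE remaining=0 emitted=12 chunks_done=1
Byte 20 = 0x0D: mode=DATA_CR remaining=0 emitted=12 chunks_done=1
Byte 21 = 0x0A: mode=SIZE remaining=0 emitted=12 chunks_done=2
Byte 22 = '5': mode=SIZE remaining=0 emitted=12 chunks_done=2

Answer: SIZE 0 12 2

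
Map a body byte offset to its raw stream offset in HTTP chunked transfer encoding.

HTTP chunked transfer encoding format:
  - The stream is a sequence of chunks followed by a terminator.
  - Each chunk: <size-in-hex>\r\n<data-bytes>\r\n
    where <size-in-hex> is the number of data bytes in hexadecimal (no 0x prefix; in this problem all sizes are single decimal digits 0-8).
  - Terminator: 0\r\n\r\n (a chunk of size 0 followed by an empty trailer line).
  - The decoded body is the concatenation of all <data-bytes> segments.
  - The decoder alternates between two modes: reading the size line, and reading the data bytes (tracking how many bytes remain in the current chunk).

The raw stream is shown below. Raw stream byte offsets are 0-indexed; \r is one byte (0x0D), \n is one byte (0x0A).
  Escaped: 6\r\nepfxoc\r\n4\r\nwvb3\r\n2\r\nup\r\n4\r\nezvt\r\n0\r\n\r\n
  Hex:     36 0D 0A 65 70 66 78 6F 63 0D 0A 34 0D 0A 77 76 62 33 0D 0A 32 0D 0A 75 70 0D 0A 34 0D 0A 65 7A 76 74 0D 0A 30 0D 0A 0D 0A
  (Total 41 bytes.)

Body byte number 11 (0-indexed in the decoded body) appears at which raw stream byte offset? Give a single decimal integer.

Chunk 1: stream[0..1]='6' size=0x6=6, data at stream[3..9]='epfxoc' -> body[0..6], body so far='epfxoc'
Chunk 2: stream[11..12]='4' size=0x4=4, data at stream[14..18]='wvb3' -> body[6..10], body so far='epfxocwvb3'
Chunk 3: stream[20..21]='2' size=0x2=2, data at stream[23..25]='up' -> body[10..12], body so far='epfxocwvb3up'
Chunk 4: stream[27..28]='4' size=0x4=4, data at stream[30..34]='ezvt' -> body[12..16], body so far='epfxocwvb3upezvt'
Chunk 5: stream[36..37]='0' size=0 (terminator). Final body='epfxocwvb3upezvt' (16 bytes)
Body byte 11 at stream offset 24

Answer: 24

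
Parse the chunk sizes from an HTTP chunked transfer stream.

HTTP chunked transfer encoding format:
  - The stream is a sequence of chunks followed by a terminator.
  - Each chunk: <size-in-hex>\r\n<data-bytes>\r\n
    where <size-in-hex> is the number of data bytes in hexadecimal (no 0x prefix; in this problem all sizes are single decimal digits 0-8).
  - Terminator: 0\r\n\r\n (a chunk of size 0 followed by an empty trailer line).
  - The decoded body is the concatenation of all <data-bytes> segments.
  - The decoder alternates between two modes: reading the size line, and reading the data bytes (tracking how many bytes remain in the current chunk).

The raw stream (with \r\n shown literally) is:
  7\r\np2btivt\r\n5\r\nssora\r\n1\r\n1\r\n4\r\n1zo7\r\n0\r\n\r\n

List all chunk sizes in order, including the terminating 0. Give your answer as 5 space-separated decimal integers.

Chunk 1: stream[0..1]='7' size=0x7=7, data at stream[3..10]='p2btivt' -> body[0..7], body so far='p2btivt'
Chunk 2: stream[12..13]='5' size=0x5=5, data at stream[15..20]='ssora' -> body[7..12], body so far='p2btivtssora'
Chunk 3: stream[22..23]='1' size=0x1=1, data at stream[25..26]='1' -> body[12..13], body so far='p2btivtssora1'
Chunk 4: stream[28..29]='4' size=0x4=4, data at stream[31..35]='1zo7' -> body[13..17], body so far='p2btivtssora11zo7'
Chunk 5: stream[37..38]='0' size=0 (terminator). Final body='p2btivtssora11zo7' (17 bytes)

Answer: 7 5 1 4 0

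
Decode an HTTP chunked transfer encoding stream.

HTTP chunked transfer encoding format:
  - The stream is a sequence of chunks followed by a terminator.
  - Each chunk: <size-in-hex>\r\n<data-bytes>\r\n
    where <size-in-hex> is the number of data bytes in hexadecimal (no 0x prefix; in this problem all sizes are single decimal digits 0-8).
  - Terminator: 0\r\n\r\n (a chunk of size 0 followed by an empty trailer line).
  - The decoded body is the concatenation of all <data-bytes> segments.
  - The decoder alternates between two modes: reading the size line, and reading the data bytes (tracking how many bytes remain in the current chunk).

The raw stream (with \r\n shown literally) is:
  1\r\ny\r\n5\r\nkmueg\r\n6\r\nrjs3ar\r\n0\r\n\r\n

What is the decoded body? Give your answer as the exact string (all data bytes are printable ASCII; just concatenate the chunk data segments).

Chunk 1: stream[0..1]='1' size=0x1=1, data at stream[3..4]='y' -> body[0..1], body so far='y'
Chunk 2: stream[6..7]='5' size=0x5=5, data at stream[9..14]='kmueg' -> body[1..6], body so far='ykmueg'
Chunk 3: stream[16..17]='6' size=0x6=6, data at stream[19..25]='rjs3ar' -> body[6..12], body so far='ykmuegrjs3ar'
Chunk 4: stream[27..28]='0' size=0 (terminator). Final body='ykmuegrjs3ar' (12 bytes)

Answer: ykmuegrjs3ar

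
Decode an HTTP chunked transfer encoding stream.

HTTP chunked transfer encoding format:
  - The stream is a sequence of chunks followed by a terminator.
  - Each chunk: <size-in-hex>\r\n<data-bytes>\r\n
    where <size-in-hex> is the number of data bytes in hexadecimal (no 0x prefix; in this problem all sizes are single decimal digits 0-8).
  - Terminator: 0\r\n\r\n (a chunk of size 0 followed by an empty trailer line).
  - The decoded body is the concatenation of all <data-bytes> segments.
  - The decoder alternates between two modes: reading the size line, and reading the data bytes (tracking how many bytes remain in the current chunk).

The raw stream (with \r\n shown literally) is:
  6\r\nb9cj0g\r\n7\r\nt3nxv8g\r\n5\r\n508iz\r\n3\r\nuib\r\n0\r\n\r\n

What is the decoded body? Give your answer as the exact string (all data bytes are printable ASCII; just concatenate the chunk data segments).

Answer: b9cj0gt3nxv8g508izuib

Derivation:
Chunk 1: stream[0..1]='6' size=0x6=6, data at stream[3..9]='b9cj0g' -> body[0..6], body so far='b9cj0g'
Chunk 2: stream[11..12]='7' size=0x7=7, data at stream[14..21]='t3nxv8g' -> body[6..13], body so far='b9cj0gt3nxv8g'
Chunk 3: stream[23..24]='5' size=0x5=5, data at stream[26..31]='508iz' -> body[13..18], body so far='b9cj0gt3nxv8g508iz'
Chunk 4: stream[33..34]='3' size=0x3=3, data at stream[36..39]='uib' -> body[18..21], body so far='b9cj0gt3nxv8g508izuib'
Chunk 5: stream[41..42]='0' size=0 (terminator). Final body='b9cj0gt3nxv8g508izuib' (21 bytes)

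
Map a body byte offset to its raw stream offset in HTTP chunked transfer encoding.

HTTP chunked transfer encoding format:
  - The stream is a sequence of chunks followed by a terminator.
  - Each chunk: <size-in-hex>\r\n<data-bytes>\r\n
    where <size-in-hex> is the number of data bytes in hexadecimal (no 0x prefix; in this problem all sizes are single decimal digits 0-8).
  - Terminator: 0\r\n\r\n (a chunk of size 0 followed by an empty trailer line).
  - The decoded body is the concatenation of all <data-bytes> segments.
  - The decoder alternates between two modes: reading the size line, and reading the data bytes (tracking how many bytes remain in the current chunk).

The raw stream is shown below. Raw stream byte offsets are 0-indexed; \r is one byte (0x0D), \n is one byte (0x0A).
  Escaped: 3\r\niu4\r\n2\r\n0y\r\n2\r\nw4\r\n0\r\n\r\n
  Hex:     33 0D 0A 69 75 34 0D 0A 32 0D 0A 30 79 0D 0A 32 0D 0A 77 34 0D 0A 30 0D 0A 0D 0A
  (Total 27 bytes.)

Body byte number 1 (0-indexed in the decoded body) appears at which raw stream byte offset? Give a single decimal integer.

Chunk 1: stream[0..1]='3' size=0x3=3, data at stream[3..6]='iu4' -> body[0..3], body so far='iu4'
Chunk 2: stream[8..9]='2' size=0x2=2, data at stream[11..13]='0y' -> body[3..5], body so far='iu40y'
Chunk 3: stream[15..16]='2' size=0x2=2, data at stream[18..20]='w4' -> body[5..7], body so far='iu40yw4'
Chunk 4: stream[22..23]='0' size=0 (terminator). Final body='iu40yw4' (7 bytes)
Body byte 1 at stream offset 4

Answer: 4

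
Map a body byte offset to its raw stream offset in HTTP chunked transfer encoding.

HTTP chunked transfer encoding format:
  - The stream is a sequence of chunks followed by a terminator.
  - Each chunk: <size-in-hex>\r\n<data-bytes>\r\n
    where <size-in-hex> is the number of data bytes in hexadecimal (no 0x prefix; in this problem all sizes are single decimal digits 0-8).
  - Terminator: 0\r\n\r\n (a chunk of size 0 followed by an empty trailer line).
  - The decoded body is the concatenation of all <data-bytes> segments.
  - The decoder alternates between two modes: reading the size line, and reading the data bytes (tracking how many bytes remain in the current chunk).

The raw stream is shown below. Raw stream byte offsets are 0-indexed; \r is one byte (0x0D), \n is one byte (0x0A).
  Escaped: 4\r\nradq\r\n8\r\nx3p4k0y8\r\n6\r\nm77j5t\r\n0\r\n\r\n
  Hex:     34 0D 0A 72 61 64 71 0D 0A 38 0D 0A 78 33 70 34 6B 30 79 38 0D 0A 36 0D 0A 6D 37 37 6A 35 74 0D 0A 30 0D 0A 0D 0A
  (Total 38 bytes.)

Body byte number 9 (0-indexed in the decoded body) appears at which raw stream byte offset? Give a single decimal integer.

Chunk 1: stream[0..1]='4' size=0x4=4, data at stream[3..7]='radq' -> body[0..4], body so far='radq'
Chunk 2: stream[9..10]='8' size=0x8=8, data at stream[12..20]='x3p4k0y8' -> body[4..12], body so far='radqx3p4k0y8'
Chunk 3: stream[22..23]='6' size=0x6=6, data at stream[25..31]='m77j5t' -> body[12..18], body so far='radqx3p4k0y8m77j5t'
Chunk 4: stream[33..34]='0' size=0 (terminator). Final body='radqx3p4k0y8m77j5t' (18 bytes)
Body byte 9 at stream offset 17

Answer: 17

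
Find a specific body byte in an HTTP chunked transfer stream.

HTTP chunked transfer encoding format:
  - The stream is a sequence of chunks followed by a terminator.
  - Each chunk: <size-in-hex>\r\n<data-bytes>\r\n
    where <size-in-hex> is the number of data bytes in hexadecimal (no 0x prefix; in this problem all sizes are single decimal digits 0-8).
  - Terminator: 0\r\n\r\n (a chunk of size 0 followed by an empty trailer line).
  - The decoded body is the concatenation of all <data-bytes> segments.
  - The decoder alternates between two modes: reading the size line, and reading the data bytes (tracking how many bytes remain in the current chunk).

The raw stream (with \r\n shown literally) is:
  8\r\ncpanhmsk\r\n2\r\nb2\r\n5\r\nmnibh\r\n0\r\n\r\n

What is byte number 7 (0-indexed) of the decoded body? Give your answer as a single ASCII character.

Chunk 1: stream[0..1]='8' size=0x8=8, data at stream[3..11]='cpanhmsk' -> body[0..8], body so far='cpanhmsk'
Chunk 2: stream[13..14]='2' size=0x2=2, data at stream[16..18]='b2' -> body[8..10], body so far='cpanhmskb2'
Chunk 3: stream[20..21]='5' size=0x5=5, data at stream[23..28]='mnibh' -> body[10..15], body so far='cpanhmskb2mnibh'
Chunk 4: stream[30..31]='0' size=0 (terminator). Final body='cpanhmskb2mnibh' (15 bytes)
Body byte 7 = 'k'

Answer: k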